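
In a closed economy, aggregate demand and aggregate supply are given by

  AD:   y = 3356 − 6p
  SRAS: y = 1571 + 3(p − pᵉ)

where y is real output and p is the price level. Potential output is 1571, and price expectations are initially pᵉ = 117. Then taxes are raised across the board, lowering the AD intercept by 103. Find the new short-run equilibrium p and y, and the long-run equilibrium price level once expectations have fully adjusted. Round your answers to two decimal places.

Short run: p = 225.89, y = 1897.67. Long run: p = 280.33.

AD shifts left: new AD is y = 3253 − 6p. With pᵉ = 117, SRAS is y = 1220 + 3p.
Short run: 3253 − 6p = 1220 + 3p gives 2033 = 9p, so p = 225.89 and y = 3253 − 6p = 1897.67.
y = 1897.67 is above potential 1571; expectations adjust and SRAS shifts left until y = 1571.
Long run: on the new AD curve, 1571 = 3253 − 6p gives p = 280.33.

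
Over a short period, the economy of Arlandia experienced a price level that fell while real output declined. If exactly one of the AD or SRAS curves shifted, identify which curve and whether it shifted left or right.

AD shifted left

P fell and Y fell. An AD shift moves P and Y in the same direction; an SRAS shift moves them in opposite directions.
Here P and Y moved in the same direction, so the AD curve shifted.
Since Y fell, AD shifted left.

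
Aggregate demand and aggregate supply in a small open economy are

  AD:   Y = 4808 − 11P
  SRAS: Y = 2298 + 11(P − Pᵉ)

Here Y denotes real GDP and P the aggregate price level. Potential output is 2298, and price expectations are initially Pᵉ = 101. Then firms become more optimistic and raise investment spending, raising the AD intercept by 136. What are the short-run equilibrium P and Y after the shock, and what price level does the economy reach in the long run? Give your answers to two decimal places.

AD shifts right: new AD is Y = 4944 − 11P. With Pᵉ = 101, SRAS is Y = 1187 + 11P.
Short run: 4944 − 11P = 1187 + 11P gives 3757 = 22P, so P = 170.77 and Y = 4944 − 11P = 3065.50.
Y = 3065.50 is above potential 2298; expectations adjust and SRAS shifts left until Y = 2298.
Long run: on the new AD curve, 2298 = 4944 − 11P gives P = 240.55.

Short run: P = 170.77, Y = 3065.50. Long run: P = 240.55.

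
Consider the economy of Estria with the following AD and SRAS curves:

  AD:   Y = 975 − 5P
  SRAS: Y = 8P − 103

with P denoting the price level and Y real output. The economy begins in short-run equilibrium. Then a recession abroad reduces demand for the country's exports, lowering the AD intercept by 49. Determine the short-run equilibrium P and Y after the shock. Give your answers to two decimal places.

This is a negative demand shock: AD shifts left.
New AD: Y = 926 − 5P.
Set AD = SRAS: 926 − 5P = 8P − 103, so 1029 = 13P and P = 79.15.
Substituting into AD, Y = 530.23.

P = 79.15, Y = 530.23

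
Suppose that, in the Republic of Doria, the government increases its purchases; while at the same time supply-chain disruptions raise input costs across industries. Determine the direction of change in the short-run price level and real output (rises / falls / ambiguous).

Price level: rises; output: ambiguous

The first event is a positive demand shock: AD shifts right, which by itself pushes P up and Y up.
The second is an adverse supply shock: SRAS shifts left, which by itself pushes P up and Y down.
Both shocks push P up, so P rises. The two shocks push Y in opposite directions, so the effect on Y is ambiguous.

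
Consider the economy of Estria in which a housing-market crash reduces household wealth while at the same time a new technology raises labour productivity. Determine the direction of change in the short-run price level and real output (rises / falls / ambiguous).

Price level: falls; output: ambiguous

The first event is a negative demand shock: AD shifts left, which by itself pushes P down and Y down.
The second is a favourable supply shock: SRAS shifts right, which by itself pushes P down and Y up.
Both shocks push P down, so P falls. The two shocks push Y in opposite directions, so the effect on Y is ambiguous.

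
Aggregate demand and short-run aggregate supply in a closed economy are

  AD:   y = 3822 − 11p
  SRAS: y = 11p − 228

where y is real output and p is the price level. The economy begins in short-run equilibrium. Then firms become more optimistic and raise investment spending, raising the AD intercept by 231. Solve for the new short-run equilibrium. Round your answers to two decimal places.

p = 194.59, y = 1912.50

This is a positive demand shock: AD shifts right.
New AD: y = 4053 − 11p.
Set AD = SRAS: 4053 − 11p = 11p − 228, so 4281 = 22p and p = 194.59.
Substituting into AD, y = 1912.50.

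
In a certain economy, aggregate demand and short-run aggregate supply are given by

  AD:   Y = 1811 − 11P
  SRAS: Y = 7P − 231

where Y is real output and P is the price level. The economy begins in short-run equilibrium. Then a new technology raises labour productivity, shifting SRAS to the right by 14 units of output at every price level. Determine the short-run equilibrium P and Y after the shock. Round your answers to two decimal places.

P = 112.67, Y = 571.67

This is a positive supply shock: SRAS shifts right.
New SRAS: Y = 7P − 217.
Set AD = SRAS: 1811 − 11P = 7P − 217, so 2028 = 18P and P = 112.67.
Substituting into AD, Y = 571.67.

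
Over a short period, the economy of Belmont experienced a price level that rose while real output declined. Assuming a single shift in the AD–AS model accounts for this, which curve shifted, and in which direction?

P rose and Y fell. An AD shift moves P and Y in the same direction; an SRAS shift moves them in opposite directions.
Here P and Y moved in opposite directions, so the SRAS curve shifted.
Since Y fell, SRAS shifted left.

SRAS shifted left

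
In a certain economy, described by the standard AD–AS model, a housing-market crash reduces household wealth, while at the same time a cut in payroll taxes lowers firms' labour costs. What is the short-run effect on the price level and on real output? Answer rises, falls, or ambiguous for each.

Price level: falls; output: ambiguous

The first event is a negative demand shock: AD shifts left, which by itself pushes P down and Y down.
The second is a favourable supply shock: SRAS shifts right, which by itself pushes P down and Y up.
Both shocks push P down, so P falls. The two shocks push Y in opposite directions, so the effect on Y is ambiguous.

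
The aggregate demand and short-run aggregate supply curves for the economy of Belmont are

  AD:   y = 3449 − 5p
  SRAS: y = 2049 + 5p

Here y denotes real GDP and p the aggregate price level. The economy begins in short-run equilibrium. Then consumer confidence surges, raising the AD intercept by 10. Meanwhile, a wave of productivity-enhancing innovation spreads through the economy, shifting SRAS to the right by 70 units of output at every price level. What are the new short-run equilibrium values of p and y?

p = 134, y = 2789

After both shocks: AD is y = 3459 − 5p and SRAS is y = 2119 + 5p.
Setting them equal: 1340 = 10p, so p = 134.
y = 3459 − 5·134 = 2789.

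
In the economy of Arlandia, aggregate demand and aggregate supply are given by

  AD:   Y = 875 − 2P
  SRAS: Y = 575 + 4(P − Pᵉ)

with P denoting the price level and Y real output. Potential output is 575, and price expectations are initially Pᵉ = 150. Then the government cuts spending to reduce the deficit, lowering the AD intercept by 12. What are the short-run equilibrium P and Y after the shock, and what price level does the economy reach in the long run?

Short run: P = 148, Y = 567. Long run: P = 144.

AD shifts left: new AD is Y = 863 − 2P. With Pᵉ = 150, SRAS is Y = 4P − 25.
Short run: 863 − 2P = 4P − 25 gives 888 = 6P, so P = 148 and Y = 863 − 2·148 = 567.
Y = 567 is below potential 575; expectations adjust and SRAS shifts right until Y = 575.
Long run: on the new AD curve, 575 = 863 − 2P gives P = 144.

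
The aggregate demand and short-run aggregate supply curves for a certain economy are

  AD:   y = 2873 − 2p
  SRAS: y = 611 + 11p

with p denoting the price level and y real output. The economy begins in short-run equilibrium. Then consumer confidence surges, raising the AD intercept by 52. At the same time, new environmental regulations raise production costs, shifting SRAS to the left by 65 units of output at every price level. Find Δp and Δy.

Δp = +9, Δy = +34

After both shocks: AD is y = 2925 − 2p and SRAS is y = 546 + 11p.
Setting them equal: 2379 = 13p, so p = 183.
y = 2925 − 2·183 = 2559.
Initially p = 174, y = 2525, so Δp = +9 and Δy = +34.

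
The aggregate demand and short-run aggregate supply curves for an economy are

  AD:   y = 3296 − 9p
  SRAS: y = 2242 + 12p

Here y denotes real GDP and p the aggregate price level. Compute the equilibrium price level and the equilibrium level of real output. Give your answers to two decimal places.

Set AD = SRAS: 3296 − 9p = 2242 + 12p, so 1054 = 21p and p = 50.19.
Substituting into AD, y = 3296 − 9p = 2844.29.

p = 50.19, y = 2844.29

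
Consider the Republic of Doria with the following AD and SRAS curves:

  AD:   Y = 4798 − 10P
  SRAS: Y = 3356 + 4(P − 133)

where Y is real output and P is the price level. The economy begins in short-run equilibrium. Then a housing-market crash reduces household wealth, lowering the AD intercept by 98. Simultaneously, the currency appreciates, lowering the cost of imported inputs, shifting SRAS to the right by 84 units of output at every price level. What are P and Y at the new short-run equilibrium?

After both shocks: AD is Y = 4700 − 10P and SRAS is Y = 2908 + 4P.
Setting them equal: 1792 = 14P, so P = 128.
Y = 4700 − 10·128 = 3420.

P = 128, Y = 3420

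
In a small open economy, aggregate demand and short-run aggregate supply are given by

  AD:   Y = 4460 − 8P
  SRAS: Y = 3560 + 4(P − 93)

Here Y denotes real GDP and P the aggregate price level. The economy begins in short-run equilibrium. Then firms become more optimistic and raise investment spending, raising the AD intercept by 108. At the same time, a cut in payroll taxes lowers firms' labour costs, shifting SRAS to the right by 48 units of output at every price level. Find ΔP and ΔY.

ΔP = +5, ΔY = +68

After both shocks: AD is Y = 4568 − 8P and SRAS is Y = 3236 + 4P.
Setting them equal: 1332 = 12P, so P = 111.
Y = 4568 − 8·111 = 3680.
Initially P = 106, Y = 3612, so ΔP = +5 and ΔY = +68.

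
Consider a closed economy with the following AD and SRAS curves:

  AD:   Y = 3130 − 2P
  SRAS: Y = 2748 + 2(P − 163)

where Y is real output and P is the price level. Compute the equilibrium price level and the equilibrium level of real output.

P = 177, Y = 2776

Write SRAS as Y = 2748 + 2P − 326 = 2422 + 2P.
Set AD = SRAS: 3130 − 2P = 2422 + 2P, so 708 = 4P and P = 177.
Then Y = 3130 − 2·177 = 2776.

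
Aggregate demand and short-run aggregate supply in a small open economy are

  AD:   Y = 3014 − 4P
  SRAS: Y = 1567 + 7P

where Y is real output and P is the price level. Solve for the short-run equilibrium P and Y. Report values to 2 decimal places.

Set AD = SRAS: 3014 − 4P = 1567 + 7P, so 1447 = 11P and P = 131.55.
Substituting into AD, Y = 3014 − 4P = 2487.82.

P = 131.55, Y = 2487.82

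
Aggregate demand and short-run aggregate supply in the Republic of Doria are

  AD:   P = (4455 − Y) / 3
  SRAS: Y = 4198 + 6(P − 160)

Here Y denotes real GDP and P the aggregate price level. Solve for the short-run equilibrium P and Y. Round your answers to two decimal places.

P = 135.22, Y = 4049.33

Write SRAS as Y = 4198 + 6P − 960 = 3238 + 6P.
Rearrange AD to Y = 4455 − 3P.
Set AD = SRAS: 4455 − 3P = 3238 + 6P, so 1217 = 9P and P = 135.22.
Substituting into AD, Y = 4455 − 3P = 4049.33.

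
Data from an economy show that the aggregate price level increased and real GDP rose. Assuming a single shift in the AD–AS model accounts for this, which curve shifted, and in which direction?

P rose and Y rose. An AD shift moves P and Y in the same direction; an SRAS shift moves them in opposite directions.
Here P and Y moved in the same direction, so the AD curve shifted.
Since Y rose, AD shifted right.

AD shifted right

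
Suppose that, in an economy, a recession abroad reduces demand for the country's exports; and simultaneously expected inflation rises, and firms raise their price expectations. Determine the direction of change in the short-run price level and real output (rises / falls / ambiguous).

Price level: ambiguous; output: falls

The first event is a negative demand shock: AD shifts left, which by itself pushes P down and Y down.
The second is an adverse supply shock: SRAS shifts left, which by itself pushes P up and Y down.
The two shocks push P in opposite directions, so the effect on P is ambiguous. Both shocks push Y down, so Y falls.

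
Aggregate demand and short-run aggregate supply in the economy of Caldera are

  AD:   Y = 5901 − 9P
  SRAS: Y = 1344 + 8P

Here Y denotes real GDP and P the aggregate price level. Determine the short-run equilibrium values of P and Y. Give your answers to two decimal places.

Set AD = SRAS: 5901 − 9P = 1344 + 8P, so 4557 = 17P and P = 268.06.
Substituting into AD, Y = 5901 − 9P = 3488.47.

P = 268.06, Y = 3488.47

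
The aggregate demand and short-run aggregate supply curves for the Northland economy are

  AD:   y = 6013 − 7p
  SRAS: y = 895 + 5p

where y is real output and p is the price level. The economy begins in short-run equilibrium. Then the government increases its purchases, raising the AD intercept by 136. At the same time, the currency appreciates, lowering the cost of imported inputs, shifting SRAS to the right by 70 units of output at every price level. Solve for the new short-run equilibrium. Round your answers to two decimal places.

After both shocks: AD is y = 6149 − 7p and SRAS is y = 965 + 5p.
Setting them equal: 5184 = 12p, so p = 432.00.
Substituting into AD, y = 3125.00.

p = 432.00, y = 3125.00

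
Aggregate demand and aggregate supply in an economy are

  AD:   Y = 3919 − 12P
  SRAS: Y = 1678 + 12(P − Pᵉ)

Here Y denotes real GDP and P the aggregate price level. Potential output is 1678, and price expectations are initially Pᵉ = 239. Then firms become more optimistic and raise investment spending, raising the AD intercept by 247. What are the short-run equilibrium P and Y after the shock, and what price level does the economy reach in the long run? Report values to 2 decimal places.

Short run: P = 223.17, Y = 1488.00. Long run: P = 207.33.

AD shifts right: new AD is Y = 4166 − 12P. With Pᵉ = 239, SRAS is Y = 12P − 1190.
Short run: 4166 − 12P = 12P − 1190 gives 5356 = 24P, so P = 223.17 and Y = 4166 − 12P = 1488.00.
Y = 1488.00 is below potential 1678; expectations adjust and SRAS shifts right until Y = 1678.
Long run: on the new AD curve, 1678 = 4166 − 12P gives P = 207.33.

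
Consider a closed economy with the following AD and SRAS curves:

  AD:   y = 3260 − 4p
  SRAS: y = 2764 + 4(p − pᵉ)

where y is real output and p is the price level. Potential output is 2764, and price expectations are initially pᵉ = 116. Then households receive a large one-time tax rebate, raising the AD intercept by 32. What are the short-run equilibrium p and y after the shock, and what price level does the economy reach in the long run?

Short run: p = 124, y = 2796. Long run: p = 132.

AD shifts right: new AD is y = 3292 − 4p. With pᵉ = 116, SRAS is y = 2300 + 4p.
Short run: 3292 − 4p = 2300 + 4p gives 992 = 8p, so p = 124 and y = 3292 − 4·124 = 2796.
y = 2796 is above potential 2764; expectations adjust and SRAS shifts left until y = 2764.
Long run: on the new AD curve, 2764 = 3292 − 4p gives p = 132.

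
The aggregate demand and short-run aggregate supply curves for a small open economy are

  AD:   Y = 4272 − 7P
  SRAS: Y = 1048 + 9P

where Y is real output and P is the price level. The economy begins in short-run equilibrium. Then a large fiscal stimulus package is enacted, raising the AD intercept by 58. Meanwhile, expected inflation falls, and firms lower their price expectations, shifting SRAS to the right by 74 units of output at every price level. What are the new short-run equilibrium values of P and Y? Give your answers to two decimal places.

After both shocks: AD is Y = 4330 − 7P and SRAS is Y = 1122 + 9P.
Setting them equal: 3208 = 16P, so P = 200.50.
Substituting into AD, Y = 2926.50.

P = 200.50, Y = 2926.50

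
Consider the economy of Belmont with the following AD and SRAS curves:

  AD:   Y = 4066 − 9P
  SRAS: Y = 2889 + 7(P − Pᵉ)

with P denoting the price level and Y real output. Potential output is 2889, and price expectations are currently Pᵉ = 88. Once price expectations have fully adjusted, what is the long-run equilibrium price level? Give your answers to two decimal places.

Short run: with Pᵉ = 88, SRAS is Y = 2273 + 7P. Setting AD = SRAS gives 1793 = 16P, so P = 112.06 and Y = 4066 − 9P = 3057.44.
Output 3057.44 is above potential 2889, so over time expected prices rise and SRAS shifts left until Y returns to 2889.
Long run: Y = 2889 on the AD curve gives 2889 = 4066 − 9P, so P = 130.78.

Long-run P = 130.78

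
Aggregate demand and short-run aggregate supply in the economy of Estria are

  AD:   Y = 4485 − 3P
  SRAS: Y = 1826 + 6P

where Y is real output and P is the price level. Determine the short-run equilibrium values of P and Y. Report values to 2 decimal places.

Set AD = SRAS: 4485 − 3P = 1826 + 6P, so 2659 = 9P and P = 295.44.
Substituting into AD, Y = 4485 − 3P = 3598.67.

P = 295.44, Y = 3598.67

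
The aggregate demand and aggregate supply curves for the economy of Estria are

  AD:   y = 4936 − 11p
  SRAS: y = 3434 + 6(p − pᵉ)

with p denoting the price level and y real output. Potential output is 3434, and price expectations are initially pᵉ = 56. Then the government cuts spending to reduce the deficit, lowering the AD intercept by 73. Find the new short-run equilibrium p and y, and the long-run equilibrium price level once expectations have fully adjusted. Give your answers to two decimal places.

Short run: p = 103.82, y = 3720.94. Long run: p = 129.91.

AD shifts left: new AD is y = 4863 − 11p. With pᵉ = 56, SRAS is y = 3098 + 6p.
Short run: 4863 − 11p = 3098 + 6p gives 1765 = 17p, so p = 103.82 and y = 4863 − 11p = 3720.94.
y = 3720.94 is above potential 3434; expectations adjust and SRAS shifts left until y = 3434.
Long run: on the new AD curve, 3434 = 4863 − 11p gives p = 129.91.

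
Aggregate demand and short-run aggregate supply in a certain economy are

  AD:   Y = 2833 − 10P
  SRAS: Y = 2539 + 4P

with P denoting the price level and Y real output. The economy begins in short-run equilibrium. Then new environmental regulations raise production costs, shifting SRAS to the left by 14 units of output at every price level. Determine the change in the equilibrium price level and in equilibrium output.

This is a negative supply shock: SRAS shifts left.
New SRAS: Y = 2525 + 4P.
Set AD = SRAS: 2833 − 10P = 2525 + 4P, so 308 = 14P and P = 22.
Y = 2833 − 10·22 = 2613.
Initially P = 21, Y = 2623, so ΔP = +1 and ΔY = -10.

ΔP = +1, ΔY = -10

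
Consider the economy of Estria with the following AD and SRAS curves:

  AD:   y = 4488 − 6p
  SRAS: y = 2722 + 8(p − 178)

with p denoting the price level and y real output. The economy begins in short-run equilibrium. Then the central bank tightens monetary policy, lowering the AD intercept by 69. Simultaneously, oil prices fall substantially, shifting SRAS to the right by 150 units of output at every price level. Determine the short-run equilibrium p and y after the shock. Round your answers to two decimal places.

After both shocks: AD is y = 4419 − 6p and SRAS is y = 1448 + 8p.
Setting them equal: 2971 = 14p, so p = 212.21.
Substituting into AD, y = 3145.71.

p = 212.21, y = 3145.71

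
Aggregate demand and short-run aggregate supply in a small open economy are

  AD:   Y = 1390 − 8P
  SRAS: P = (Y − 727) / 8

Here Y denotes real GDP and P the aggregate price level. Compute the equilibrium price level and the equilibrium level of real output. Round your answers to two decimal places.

Rearrange SRAS to Y = 727 + 8P.
Set AD = SRAS: 1390 − 8P = 727 + 8P, so 663 = 16P and P = 41.44.
Substituting into AD, Y = 1390 − 8P = 1058.50.

P = 41.44, Y = 1058.50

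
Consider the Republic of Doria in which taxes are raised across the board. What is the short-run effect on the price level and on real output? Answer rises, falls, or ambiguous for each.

This is a negative demand shock: AD shifts left.
Moving along the upward-sloping SRAS curve, P falls and Y falls.

Price level: falls; output: falls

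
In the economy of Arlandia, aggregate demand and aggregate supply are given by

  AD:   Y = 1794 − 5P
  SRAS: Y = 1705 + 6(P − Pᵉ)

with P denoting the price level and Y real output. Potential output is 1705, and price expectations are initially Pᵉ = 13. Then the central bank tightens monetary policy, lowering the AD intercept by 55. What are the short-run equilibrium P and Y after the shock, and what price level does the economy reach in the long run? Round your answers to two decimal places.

Short run: P = 10.18, Y = 1688.09. Long run: P = 6.80.

AD shifts left: new AD is Y = 1739 − 5P. With Pᵉ = 13, SRAS is Y = 1627 + 6P.
Short run: 1739 − 5P = 1627 + 6P gives 112 = 11P, so P = 10.18 and Y = 1739 − 5P = 1688.09.
Y = 1688.09 is below potential 1705; expectations adjust and SRAS shifts right until Y = 1705.
Long run: on the new AD curve, 1705 = 1739 − 5P gives P = 6.80.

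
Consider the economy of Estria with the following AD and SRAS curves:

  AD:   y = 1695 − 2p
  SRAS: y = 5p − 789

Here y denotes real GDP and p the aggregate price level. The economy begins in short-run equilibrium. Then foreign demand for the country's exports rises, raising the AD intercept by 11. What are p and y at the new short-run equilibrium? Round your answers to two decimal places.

This is a positive demand shock: AD shifts right.
New AD: y = 1706 − 2p.
Set AD = SRAS: 1706 − 2p = 5p − 789, so 2495 = 7p and p = 356.43.
Substituting into AD, y = 993.14.

p = 356.43, y = 993.14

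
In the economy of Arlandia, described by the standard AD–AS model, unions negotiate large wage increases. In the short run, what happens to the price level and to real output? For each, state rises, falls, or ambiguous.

This is an adverse supply shock: SRAS shifts left.
Moving along the downward-sloping AD curve, P rises and Y falls.

Price level: rises; output: falls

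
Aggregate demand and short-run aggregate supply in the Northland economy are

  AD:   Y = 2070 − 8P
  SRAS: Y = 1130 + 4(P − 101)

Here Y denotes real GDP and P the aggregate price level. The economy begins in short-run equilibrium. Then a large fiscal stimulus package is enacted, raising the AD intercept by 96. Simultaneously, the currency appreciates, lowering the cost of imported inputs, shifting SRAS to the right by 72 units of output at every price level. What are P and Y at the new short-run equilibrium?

P = 114, Y = 1254

After both shocks: AD is Y = 2166 − 8P and SRAS is Y = 798 + 4P.
Setting them equal: 1368 = 12P, so P = 114.
Y = 2166 − 8·114 = 1254.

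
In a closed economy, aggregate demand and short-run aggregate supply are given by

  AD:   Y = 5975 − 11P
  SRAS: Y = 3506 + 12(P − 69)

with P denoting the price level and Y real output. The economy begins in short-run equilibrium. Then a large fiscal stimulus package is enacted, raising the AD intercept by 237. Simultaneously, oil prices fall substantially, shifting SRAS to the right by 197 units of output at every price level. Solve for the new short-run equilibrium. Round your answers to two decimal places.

After both shocks: AD is Y = 6212 − 11P and SRAS is Y = 2875 + 12P.
Setting them equal: 3337 = 23P, so P = 145.09.
Substituting into AD, Y = 4616.04.

P = 145.09, Y = 4616.04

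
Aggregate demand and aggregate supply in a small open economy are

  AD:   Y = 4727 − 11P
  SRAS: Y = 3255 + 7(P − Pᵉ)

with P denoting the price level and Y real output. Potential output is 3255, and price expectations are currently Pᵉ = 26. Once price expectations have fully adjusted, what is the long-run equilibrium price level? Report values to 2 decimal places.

Long-run P = 133.82

Short run: with Pᵉ = 26, SRAS is Y = 3073 + 7P. Setting AD = SRAS gives 1654 = 18P, so P = 91.89 and Y = 4727 − 11P = 3716.22.
Output 3716.22 is above potential 3255, so over time expected prices rise and SRAS shifts left until Y returns to 3255.
Long run: Y = 3255 on the AD curve gives 3255 = 4727 − 11P, so P = 133.82.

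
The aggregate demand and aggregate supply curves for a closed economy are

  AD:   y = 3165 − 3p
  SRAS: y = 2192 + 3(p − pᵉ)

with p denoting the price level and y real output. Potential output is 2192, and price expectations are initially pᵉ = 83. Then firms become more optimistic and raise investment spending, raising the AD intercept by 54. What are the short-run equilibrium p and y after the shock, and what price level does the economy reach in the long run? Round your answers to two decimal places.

Short run: p = 212.67, y = 2581.00. Long run: p = 342.33.

AD shifts right: new AD is y = 3219 − 3p. With pᵉ = 83, SRAS is y = 1943 + 3p.
Short run: 3219 − 3p = 1943 + 3p gives 1276 = 6p, so p = 212.67 and y = 3219 − 3p = 2581.00.
y = 2581.00 is above potential 2192; expectations adjust and SRAS shifts left until y = 2192.
Long run: on the new AD curve, 2192 = 3219 − 3p gives p = 342.33.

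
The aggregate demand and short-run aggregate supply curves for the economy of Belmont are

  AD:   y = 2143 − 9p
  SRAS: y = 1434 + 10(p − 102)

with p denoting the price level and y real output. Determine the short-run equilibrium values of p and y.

Write SRAS as y = 1434 + 10p − 1020 = 414 + 10p.
Set AD = SRAS: 2143 − 9p = 414 + 10p, so 1729 = 19p and p = 91.
Then y = 2143 − 9·91 = 1324.

p = 91, y = 1324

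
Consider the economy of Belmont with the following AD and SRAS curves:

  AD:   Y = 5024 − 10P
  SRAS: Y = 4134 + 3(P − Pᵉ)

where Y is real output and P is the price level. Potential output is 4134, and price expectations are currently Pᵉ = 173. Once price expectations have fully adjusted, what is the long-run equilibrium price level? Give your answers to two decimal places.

Short run: with Pᵉ = 173, SRAS is Y = 3615 + 3P. Setting AD = SRAS gives 1409 = 13P, so P = 108.38 and Y = 5024 − 10P = 3940.15.
Output 3940.15 is below potential 4134, so over time expected prices fall and SRAS shifts right until Y returns to 4134.
Long run: Y = 4134 on the AD curve gives 4134 = 5024 − 10P, so P = 89.00.

Long-run P = 89.00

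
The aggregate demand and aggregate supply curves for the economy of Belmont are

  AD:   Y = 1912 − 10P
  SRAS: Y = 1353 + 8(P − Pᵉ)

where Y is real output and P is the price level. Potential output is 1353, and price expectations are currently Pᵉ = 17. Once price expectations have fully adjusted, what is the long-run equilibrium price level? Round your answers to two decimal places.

Long-run P = 55.90

Short run: with Pᵉ = 17, SRAS is Y = 1217 + 8P. Setting AD = SRAS gives 695 = 18P, so P = 38.61 and Y = 1912 − 10P = 1525.89.
Output 1525.89 is above potential 1353, so over time expected prices rise and SRAS shifts left until Y returns to 1353.
Long run: Y = 1353 on the AD curve gives 1353 = 1912 − 10P, so P = 55.90.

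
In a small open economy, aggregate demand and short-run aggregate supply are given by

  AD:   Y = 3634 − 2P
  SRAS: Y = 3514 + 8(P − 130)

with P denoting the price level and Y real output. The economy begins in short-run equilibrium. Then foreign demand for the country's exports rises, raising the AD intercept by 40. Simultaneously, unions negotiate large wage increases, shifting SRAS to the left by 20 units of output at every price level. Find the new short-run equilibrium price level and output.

After both shocks: AD is Y = 3674 − 2P and SRAS is Y = 2454 + 8P.
Setting them equal: 1220 = 10P, so P = 122.
Y = 3674 − 2·122 = 3430.

P = 122, Y = 3430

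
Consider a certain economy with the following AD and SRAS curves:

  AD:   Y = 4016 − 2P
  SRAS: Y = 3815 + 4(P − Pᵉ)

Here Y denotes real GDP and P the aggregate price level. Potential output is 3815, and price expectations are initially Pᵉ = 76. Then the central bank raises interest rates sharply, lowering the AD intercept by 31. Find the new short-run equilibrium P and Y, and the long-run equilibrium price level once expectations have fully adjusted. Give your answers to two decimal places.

AD shifts left: new AD is Y = 3985 − 2P. With Pᵉ = 76, SRAS is Y = 3511 + 4P.
Short run: 3985 − 2P = 3511 + 4P gives 474 = 6P, so P = 79.00 and Y = 3985 − 2P = 3827.00.
Y = 3827.00 is above potential 3815; expectations adjust and SRAS shifts left until Y = 3815.
Long run: on the new AD curve, 3815 = 3985 − 2P gives P = 85.00.

Short run: P = 79.00, Y = 3827.00. Long run: P = 85.00.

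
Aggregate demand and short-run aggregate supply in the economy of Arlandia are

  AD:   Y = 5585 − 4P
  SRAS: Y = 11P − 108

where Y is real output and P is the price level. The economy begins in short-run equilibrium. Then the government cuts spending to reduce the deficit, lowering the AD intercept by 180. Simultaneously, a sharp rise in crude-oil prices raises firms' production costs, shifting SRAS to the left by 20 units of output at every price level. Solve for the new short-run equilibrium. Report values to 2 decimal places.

After both shocks: AD is Y = 5405 − 4P and SRAS is Y = 11P − 128.
Setting them equal: 5533 = 15P, so P = 368.87.
Substituting into AD, Y = 3929.53.

P = 368.87, Y = 3929.53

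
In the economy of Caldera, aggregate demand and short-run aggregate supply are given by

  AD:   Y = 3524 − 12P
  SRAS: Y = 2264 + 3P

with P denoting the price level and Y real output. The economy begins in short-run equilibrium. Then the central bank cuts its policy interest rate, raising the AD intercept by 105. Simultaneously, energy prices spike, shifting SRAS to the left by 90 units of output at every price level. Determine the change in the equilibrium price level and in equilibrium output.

ΔP = +13, ΔY = -51

After both shocks: AD is Y = 3629 − 12P and SRAS is Y = 2174 + 3P.
Setting them equal: 1455 = 15P, so P = 97.
Y = 3629 − 12·97 = 2465.
Initially P = 84, Y = 2516, so ΔP = +13 and ΔY = -51.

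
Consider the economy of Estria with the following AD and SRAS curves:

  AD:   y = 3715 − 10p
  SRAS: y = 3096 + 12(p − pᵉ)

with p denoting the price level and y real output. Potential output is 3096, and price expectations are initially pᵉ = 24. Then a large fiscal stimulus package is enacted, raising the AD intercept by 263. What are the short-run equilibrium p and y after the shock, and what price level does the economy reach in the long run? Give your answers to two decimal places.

AD shifts right: new AD is y = 3978 − 10p. With pᵉ = 24, SRAS is y = 2808 + 12p.
Short run: 3978 − 10p = 2808 + 12p gives 1170 = 22p, so p = 53.18 and y = 3978 − 10p = 3446.18.
y = 3446.18 is above potential 3096; expectations adjust and SRAS shifts left until y = 3096.
Long run: on the new AD curve, 3096 = 3978 − 10p gives p = 88.20.

Short run: p = 53.18, y = 3446.18. Long run: p = 88.20.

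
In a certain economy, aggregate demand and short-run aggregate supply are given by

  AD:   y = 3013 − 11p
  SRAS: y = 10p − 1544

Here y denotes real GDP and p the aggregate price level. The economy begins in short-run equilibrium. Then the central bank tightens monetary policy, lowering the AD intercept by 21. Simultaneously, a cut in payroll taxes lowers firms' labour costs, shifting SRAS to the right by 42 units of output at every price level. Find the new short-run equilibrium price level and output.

After both shocks: AD is y = 2992 − 11p and SRAS is y = 10p − 1502.
Setting them equal: 4494 = 21p, so p = 214.
y = 2992 − 11·214 = 638.

p = 214, y = 638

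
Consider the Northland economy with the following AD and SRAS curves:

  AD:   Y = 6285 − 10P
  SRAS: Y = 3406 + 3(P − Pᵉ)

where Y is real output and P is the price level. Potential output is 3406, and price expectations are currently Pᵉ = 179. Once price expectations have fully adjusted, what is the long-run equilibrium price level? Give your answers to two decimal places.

Short run: with Pᵉ = 179, SRAS is Y = 2869 + 3P. Setting AD = SRAS gives 3416 = 13P, so P = 262.77 and Y = 6285 − 10P = 3657.31.
Output 3657.31 is above potential 3406, so over time expected prices rise and SRAS shifts left until Y returns to 3406.
Long run: Y = 3406 on the AD curve gives 3406 = 6285 − 10P, so P = 287.90.

Long-run P = 287.90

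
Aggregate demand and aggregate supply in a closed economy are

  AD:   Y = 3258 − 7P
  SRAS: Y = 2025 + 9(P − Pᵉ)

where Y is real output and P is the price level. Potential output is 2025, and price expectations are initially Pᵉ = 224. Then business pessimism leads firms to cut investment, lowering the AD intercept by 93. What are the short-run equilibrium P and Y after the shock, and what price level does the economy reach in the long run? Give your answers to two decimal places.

Short run: P = 197.25, Y = 1784.25. Long run: P = 162.86.

AD shifts left: new AD is Y = 3165 − 7P. With Pᵉ = 224, SRAS is Y = 9 + 9P.
Short run: 3165 − 7P = 9 + 9P gives 3156 = 16P, so P = 197.25 and Y = 3165 − 7P = 1784.25.
Y = 1784.25 is below potential 2025; expectations adjust and SRAS shifts right until Y = 2025.
Long run: on the new AD curve, 2025 = 3165 − 7P gives P = 162.86.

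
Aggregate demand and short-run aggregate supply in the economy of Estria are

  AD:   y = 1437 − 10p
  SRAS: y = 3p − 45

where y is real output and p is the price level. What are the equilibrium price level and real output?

Set AD = SRAS: 1437 − 10p = 3p − 45, so 1482 = 13p and p = 114.
Then y = 1437 − 10·114 = 297.

p = 114, y = 297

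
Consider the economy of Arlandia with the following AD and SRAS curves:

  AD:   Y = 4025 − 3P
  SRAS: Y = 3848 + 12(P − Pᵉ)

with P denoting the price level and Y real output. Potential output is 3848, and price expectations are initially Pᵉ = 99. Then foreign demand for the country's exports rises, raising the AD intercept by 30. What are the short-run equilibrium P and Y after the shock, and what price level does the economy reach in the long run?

AD shifts right: new AD is Y = 4055 − 3P. With Pᵉ = 99, SRAS is Y = 2660 + 12P.
Short run: 4055 − 3P = 2660 + 12P gives 1395 = 15P, so P = 93 and Y = 4055 − 3·93 = 3776.
Y = 3776 is below potential 3848; expectations adjust and SRAS shifts right until Y = 3848.
Long run: on the new AD curve, 3848 = 4055 − 3P gives P = 69.

Short run: P = 93, Y = 3776. Long run: P = 69.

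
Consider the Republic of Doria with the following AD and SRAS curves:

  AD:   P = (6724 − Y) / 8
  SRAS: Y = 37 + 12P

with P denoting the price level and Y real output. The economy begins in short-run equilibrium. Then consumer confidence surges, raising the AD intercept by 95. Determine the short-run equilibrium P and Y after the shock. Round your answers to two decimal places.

This is a positive demand shock: AD shifts right.
New AD: Y = 6819 − 8P.
Set AD = SRAS: 6819 − 8P = 37 + 12P, so 6782 = 20P and P = 339.10.
Substituting into AD, Y = 4106.20.

P = 339.10, Y = 4106.20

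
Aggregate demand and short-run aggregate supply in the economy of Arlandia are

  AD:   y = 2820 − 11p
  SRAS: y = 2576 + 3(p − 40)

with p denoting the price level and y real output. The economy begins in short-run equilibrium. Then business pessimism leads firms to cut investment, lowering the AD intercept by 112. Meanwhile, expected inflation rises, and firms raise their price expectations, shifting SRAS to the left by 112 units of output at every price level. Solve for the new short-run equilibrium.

p = 26, y = 2422

After both shocks: AD is y = 2708 − 11p and SRAS is y = 2344 + 3p.
Setting them equal: 364 = 14p, so p = 26.
y = 2708 − 11·26 = 2422.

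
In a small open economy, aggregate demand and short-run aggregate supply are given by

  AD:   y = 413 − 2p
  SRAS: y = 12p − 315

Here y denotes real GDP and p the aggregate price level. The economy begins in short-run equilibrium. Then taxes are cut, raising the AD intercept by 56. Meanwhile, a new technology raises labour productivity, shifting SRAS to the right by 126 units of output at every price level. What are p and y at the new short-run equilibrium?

p = 47, y = 375

After both shocks: AD is y = 469 − 2p and SRAS is y = 12p − 189.
Setting them equal: 658 = 14p, so p = 47.
y = 469 − 2·47 = 375.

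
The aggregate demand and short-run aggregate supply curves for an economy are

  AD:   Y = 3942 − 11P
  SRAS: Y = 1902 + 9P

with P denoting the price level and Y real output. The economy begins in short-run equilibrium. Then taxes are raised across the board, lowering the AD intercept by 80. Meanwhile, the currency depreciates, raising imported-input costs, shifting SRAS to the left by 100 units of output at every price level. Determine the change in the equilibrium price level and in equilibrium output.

ΔP = +1, ΔY = -91

After both shocks: AD is Y = 3862 − 11P and SRAS is Y = 1802 + 9P.
Setting them equal: 2060 = 20P, so P = 103.
Y = 3862 − 11·103 = 2729.
Initially P = 102, Y = 2820, so ΔP = +1 and ΔY = -91.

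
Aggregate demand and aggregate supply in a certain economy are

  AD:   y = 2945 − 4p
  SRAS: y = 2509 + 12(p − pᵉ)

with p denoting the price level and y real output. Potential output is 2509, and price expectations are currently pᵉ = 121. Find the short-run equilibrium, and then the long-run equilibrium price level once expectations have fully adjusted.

Short run: p = 118, y = 2473. Long run: p = 109.

Short run: with pᵉ = 121, SRAS is y = 1057 + 12p. Setting AD = SRAS gives 1888 = 16p, so p = 118 and y = 2945 − 4·118 = 2473.
Output 2473 is below potential 2509, so over time expected prices fall and SRAS shifts right until y returns to 2509.
Long run: y = 2509 on the AD curve gives 2509 = 2945 − 4p, so p = 109.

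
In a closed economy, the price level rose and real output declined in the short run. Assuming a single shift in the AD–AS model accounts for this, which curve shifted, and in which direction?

SRAS shifted left

P rose and Y fell. An AD shift moves P and Y in the same direction; an SRAS shift moves them in opposite directions.
Here P and Y moved in opposite directions, so the SRAS curve shifted.
Since Y fell, SRAS shifted left.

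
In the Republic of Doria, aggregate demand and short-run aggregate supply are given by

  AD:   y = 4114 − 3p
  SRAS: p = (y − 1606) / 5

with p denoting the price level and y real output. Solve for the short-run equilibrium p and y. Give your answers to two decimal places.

Rearrange SRAS to y = 1606 + 5p.
Set AD = SRAS: 4114 − 3p = 1606 + 5p, so 2508 = 8p and p = 313.50.
Substituting into AD, y = 4114 − 3p = 3173.50.

p = 313.50, y = 3173.50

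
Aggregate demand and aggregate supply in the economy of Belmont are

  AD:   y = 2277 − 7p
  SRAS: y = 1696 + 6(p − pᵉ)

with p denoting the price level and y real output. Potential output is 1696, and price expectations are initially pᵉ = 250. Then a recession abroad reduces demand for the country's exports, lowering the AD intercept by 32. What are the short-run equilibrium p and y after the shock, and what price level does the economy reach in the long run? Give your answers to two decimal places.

Short run: p = 157.62, y = 1141.69. Long run: p = 78.43.

AD shifts left: new AD is y = 2245 − 7p. With pᵉ = 250, SRAS is y = 196 + 6p.
Short run: 2245 − 7p = 196 + 6p gives 2049 = 13p, so p = 157.62 and y = 2245 − 7p = 1141.69.
y = 1141.69 is below potential 1696; expectations adjust and SRAS shifts right until y = 1696.
Long run: on the new AD curve, 1696 = 2245 − 7p gives p = 78.43.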